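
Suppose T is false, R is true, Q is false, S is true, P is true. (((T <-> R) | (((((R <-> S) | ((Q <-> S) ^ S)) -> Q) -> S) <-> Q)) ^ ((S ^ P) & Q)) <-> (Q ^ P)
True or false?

T <-> R = False <-> True = False
R <-> S = True <-> True = True
Q <-> S = False <-> True = False
(Q <-> S) ^ S = False ^ True = True
(R <-> S) | ((Q <-> S) ^ S) = True | True = True
((R <-> S) | ((Q <-> S) ^ S)) -> Q = True -> False = False
(((R <-> S) | ((Q <-> S) ^ S)) -> Q) -> S = False -> True = True
((((R <-> S) | ((Q <-> S) ^ S)) -> Q) -> S) <-> Q = True <-> False = False
(T <-> R) | (((((R <-> S) | ((Q <-> S) ^ S)) -> Q) -> S) <-> Q) = False | False = False
S ^ P = True ^ True = False
(S ^ P) & Q = False & False = False
((T <-> R) | (((((R <-> S) | ((Q <-> S) ^ S)) -> Q) -> S) <-> Q)) ^ ((S ^ P) & Q) = False ^ False = False
Q ^ P = False ^ True = True
(((T <-> R) | (((((R <-> S) | ((Q <-> S) ^ S)) -> Q) -> S) <-> Q)) ^ ((S ^ P) & Q)) <-> (Q ^ P) = False <-> True = False

False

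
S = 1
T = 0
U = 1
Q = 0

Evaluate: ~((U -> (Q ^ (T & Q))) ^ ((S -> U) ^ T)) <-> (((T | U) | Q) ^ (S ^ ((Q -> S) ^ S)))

T & Q = 0 & 0 = 0
Q ^ (T & Q) = 0 ^ 0 = 0
U -> (Q ^ (T & Q)) = 1 -> 0 = 0
S -> U = 1 -> 1 = 1
(S -> U) ^ T = 1 ^ 0 = 1
(U -> (Q ^ (T & Q))) ^ ((S -> U) ^ T) = 0 ^ 1 = 1
~((U -> (Q ^ (T & Q))) ^ ((S -> U) ^ T)) = ~1 = 0
T | U = 0 | 1 = 1
(T | U) | Q = 1 | 0 = 1
Q -> S = 0 -> 1 = 1
(Q -> S) ^ S = 1 ^ 1 = 0
S ^ ((Q -> S) ^ S) = 1 ^ 0 = 1
((T | U) | Q) ^ (S ^ ((Q -> S) ^ S)) = 1 ^ 1 = 0
~((U -> (Q ^ (T & Q))) ^ ((S -> U) ^ T)) <-> (((T | U) | Q) ^ (S ^ ((Q -> S) ^ S))) = 0 <-> 0 = 1

1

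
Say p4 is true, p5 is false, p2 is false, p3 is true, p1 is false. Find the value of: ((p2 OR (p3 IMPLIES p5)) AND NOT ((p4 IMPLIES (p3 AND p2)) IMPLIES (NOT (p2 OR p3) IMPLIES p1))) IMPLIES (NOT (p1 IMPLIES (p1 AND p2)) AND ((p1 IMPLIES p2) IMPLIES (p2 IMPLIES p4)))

T

p3 IMPLIES p5 = T IMPLIES F = F
p2 OR (p3 IMPLIES p5) = F OR F = F
p3 AND p2 = T AND F = F
p4 IMPLIES (p3 AND p2) = T IMPLIES F = F
p2 OR p3 = F OR T = T
NOT (p2 OR p3) = NOT T = F
NOT (p2 OR p3) IMPLIES p1 = F IMPLIES F = T
(p4 IMPLIES (p3 AND p2)) IMPLIES (NOT (p2 OR p3) IMPLIES p1) = F IMPLIES T = T
NOT ((p4 IMPLIES (p3 AND p2)) IMPLIES (NOT (p2 OR p3) IMPLIES p1)) = NOT T = F
(p2 OR (p3 IMPLIES p5)) AND NOT ((p4 IMPLIES (p3 AND p2)) IMPLIES (NOT (p2 OR p3) IMPLIES p1)) = F AND F = F
p1 AND p2 = F AND F = F
p1 IMPLIES (p1 AND p2) = F IMPLIES F = T
NOT (p1 IMPLIES (p1 AND p2)) = NOT T = F
p1 IMPLIES p2 = F IMPLIES F = T
p2 IMPLIES p4 = F IMPLIES T = T
(p1 IMPLIES p2) IMPLIES (p2 IMPLIES p4) = T IMPLIES T = T
NOT (p1 IMPLIES (p1 AND p2)) AND ((p1 IMPLIES p2) IMPLIES (p2 IMPLIES p4)) = F AND T = F
((p2 OR (p3 IMPLIES p5)) AND NOT ((p4 IMPLIES (p3 AND p2)) IMPLIES (NOT (p2 OR p3) IMPLIES p1))) IMPLIES (NOT (p1 IMPLIES (p1 AND p2)) AND ((p1 IMPLIES p2) IMPLIES (p2 IMPLIES p4))) = F IMPLIES F = T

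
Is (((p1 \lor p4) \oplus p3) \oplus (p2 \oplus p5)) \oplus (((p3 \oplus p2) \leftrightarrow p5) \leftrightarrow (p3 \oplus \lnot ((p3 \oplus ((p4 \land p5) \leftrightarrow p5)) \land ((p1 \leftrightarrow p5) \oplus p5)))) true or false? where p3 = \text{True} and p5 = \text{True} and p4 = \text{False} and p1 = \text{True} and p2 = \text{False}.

\text{True}

p1 \lor p4 = \text{True} \lor \text{False} = \text{True}
(p1 \lor p4) \oplus p3 = \text{True} \oplus \text{True} = \text{False}
p2 \oplus p5 = \text{False} \oplus \text{True} = \text{True}
((p1 \lor p4) \oplus p3) \oplus (p2 \oplus p5) = \text{False} \oplus \text{True} = \text{True}
p3 \oplus p2 = \text{True} \oplus \text{False} = \text{True}
(p3 \oplus p2) \leftrightarrow p5 = \text{True} \leftrightarrow \text{True} = \text{True}
p4 \land p5 = \text{False} \land \text{True} = \text{False}
(p4 \land p5) \leftrightarrow p5 = \text{False} \leftrightarrow \text{True} = \text{False}
p3 \oplus ((p4 \land p5) \leftrightarrow p5) = \text{True} \oplus \text{False} = \text{True}
p1 \leftrightarrow p5 = \text{True} \leftrightarrow \text{True} = \text{True}
(p1 \leftrightarrow p5) \oplus p5 = \text{True} \oplus \text{True} = \text{False}
(p3 \oplus ((p4 \land p5) \leftrightarrow p5)) \land ((p1 \leftrightarrow p5) \oplus p5) = \text{True} \land \text{False} = \text{False}
\lnot ((p3 \oplus ((p4 \land p5) \leftrightarrow p5)) \land ((p1 \leftrightarrow p5) \oplus p5)) = \lnot \text{False} = \text{True}
p3 \oplus \lnot ((p3 \oplus ((p4 \land p5) \leftrightarrow p5)) \land ((p1 \leftrightarrow p5) \oplus p5)) = \text{True} \oplus \text{True} = \text{False}
((p3 \oplus p2) \leftrightarrow p5) \leftrightarrow (p3 \oplus \lnot ((p3 \oplus ((p4 \land p5) \leftrightarrow p5)) \land ((p1 \leftrightarrow p5) \oplus p5))) = \text{True} \leftrightarrow \text{False} = \text{False}
(((p1 \lor p4) \oplus p3) \oplus (p2 \oplus p5)) \oplus (((p3 \oplus p2) \leftrightarrow p5) \leftrightarrow (p3 \oplus \lnot ((p3 \oplus ((p4 \land p5) \leftrightarrow p5)) \land ((p1 \leftrightarrow p5) \oplus p5)))) = \text{True} \oplus \text{False} = \text{True}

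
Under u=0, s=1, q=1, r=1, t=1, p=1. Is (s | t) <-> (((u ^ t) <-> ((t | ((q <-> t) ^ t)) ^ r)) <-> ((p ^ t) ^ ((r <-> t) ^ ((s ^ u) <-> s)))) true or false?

Substituting u=0, s=1, q=1, r=1, t=1, p=1:
s | t = 1 | 1 = 1
u ^ t = 0 ^ 1 = 1
q <-> t = 1 <-> 1 = 1
(q <-> t) ^ t = 1 ^ 1 = 0
t | ((q <-> t) ^ t) = 1 | 0 = 1
(t | ((q <-> t) ^ t)) ^ r = 1 ^ 1 = 0
(u ^ t) <-> ((t | ((q <-> t) ^ t)) ^ r) = 1 <-> 0 = 0
p ^ t = 1 ^ 1 = 0
r <-> t = 1 <-> 1 = 1
s ^ u = 1 ^ 0 = 1
(s ^ u) <-> s = 1 <-> 1 = 1
(r <-> t) ^ ((s ^ u) <-> s) = 1 ^ 1 = 0
(p ^ t) ^ ((r <-> t) ^ ((s ^ u) <-> s)) = 0 ^ 0 = 0
((u ^ t) <-> ((t | ((q <-> t) ^ t)) ^ r)) <-> ((p ^ t) ^ ((r <-> t) ^ ((s ^ u) <-> s))) = 0 <-> 0 = 1
(s | t) <-> (((u ^ t) <-> ((t | ((q <-> t) ^ t)) ^ r)) <-> ((p ^ t) ^ ((r <-> t) ^ ((s ^ u) <-> s)))) = 1 <-> 1 = 1

1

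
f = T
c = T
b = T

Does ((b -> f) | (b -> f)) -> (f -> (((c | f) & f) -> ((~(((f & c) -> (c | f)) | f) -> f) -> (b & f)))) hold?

b -> f = T -> T = T
b -> f = T -> T = T
(b -> f) | (b -> f) = T | T = T
c | f = T | T = T
(c | f) & f = T & T = T
f & c = T & T = T
c | f = T | T = T
(f & c) -> (c | f) = T -> T = T
((f & c) -> (c | f)) | f = T | T = T
~(((f & c) -> (c | f)) | f) = ~T = F
~(((f & c) -> (c | f)) | f) -> f = F -> T = T
b & f = T & T = T
(~(((f & c) -> (c | f)) | f) -> f) -> (b & f) = T -> T = T
((c | f) & f) -> ((~(((f & c) -> (c | f)) | f) -> f) -> (b & f)) = T -> T = T
f -> (((c | f) & f) -> ((~(((f & c) -> (c | f)) | f) -> f) -> (b & f))) = T -> T = T
((b -> f) | (b -> f)) -> (f -> (((c | f) & f) -> ((~(((f & c) -> (c | f)) | f) -> f) -> (b & f)))) = T -> T = T

T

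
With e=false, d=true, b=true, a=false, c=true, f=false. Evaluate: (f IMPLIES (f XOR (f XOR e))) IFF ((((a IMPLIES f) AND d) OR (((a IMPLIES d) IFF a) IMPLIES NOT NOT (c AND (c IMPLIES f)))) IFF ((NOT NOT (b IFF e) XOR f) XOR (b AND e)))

f XOR e = false XOR false = false
f XOR (f XOR e) = false XOR false = false
f IMPLIES (f XOR (f XOR e)) = false IMPLIES false = true
a IMPLIES f = false IMPLIES false = true
(a IMPLIES f) AND d = true AND true = true
a IMPLIES d = false IMPLIES true = true
(a IMPLIES d) IFF a = true IFF false = false
c IMPLIES f = true IMPLIES false = false
c AND (c IMPLIES f) = true AND false = false
NOT (c AND (c IMPLIES f)) = NOT false = true
NOT NOT (c AND (c IMPLIES f)) = NOT true = false
((a IMPLIES d) IFF a) IMPLIES NOT NOT (c AND (c IMPLIES f)) = false IMPLIES false = true
((a IMPLIES f) AND d) OR (((a IMPLIES d) IFF a) IMPLIES NOT NOT (c AND (c IMPLIES f))) = true OR true = true
b IFF e = true IFF false = false
NOT (b IFF e) = NOT false = true
NOT NOT (b IFF e) = NOT true = false
NOT NOT (b IFF e) XOR f = false XOR false = false
b AND e = true AND false = false
(NOT NOT (b IFF e) XOR f) XOR (b AND e) = false XOR false = false
(((a IMPLIES f) AND d) OR (((a IMPLIES d) IFF a) IMPLIES NOT NOT (c AND (c IMPLIES f)))) IFF ((NOT NOT (b IFF e) XOR f) XOR (b AND e)) = true IFF false = false
(f IMPLIES (f XOR (f XOR e))) IFF ((((a IMPLIES f) AND d) OR (((a IMPLIES d) IFF a) IMPLIES NOT NOT (c AND (c IMPLIES f)))) IFF ((NOT NOT (b IFF e) XOR f) XOR (b AND e))) = true IFF false = false

false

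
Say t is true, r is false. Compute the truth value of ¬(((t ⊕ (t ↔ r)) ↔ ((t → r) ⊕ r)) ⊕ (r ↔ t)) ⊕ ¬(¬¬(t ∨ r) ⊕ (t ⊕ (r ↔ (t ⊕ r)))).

F

Substituting t=T, r=F:
t ↔ r = T ↔ F = F
t ⊕ (t ↔ r) = T ⊕ F = T
t → r = T → F = F
(t → r) ⊕ r = F ⊕ F = F
(t ⊕ (t ↔ r)) ↔ ((t → r) ⊕ r) = T ↔ F = F
r ↔ t = F ↔ T = F
((t ⊕ (t ↔ r)) ↔ ((t → r) ⊕ r)) ⊕ (r ↔ t) = F ⊕ F = F
¬(((t ⊕ (t ↔ r)) ↔ ((t → r) ⊕ r)) ⊕ (r ↔ t)) = ¬F = T
t ∨ r = T ∨ F = T
¬(t ∨ r) = ¬T = F
¬¬(t ∨ r) = ¬F = T
t ⊕ r = T ⊕ F = T
r ↔ (t ⊕ r) = F ↔ T = F
t ⊕ (r ↔ (t ⊕ r)) = T ⊕ F = T
¬¬(t ∨ r) ⊕ (t ⊕ (r ↔ (t ⊕ r))) = T ⊕ T = F
¬(¬¬(t ∨ r) ⊕ (t ⊕ (r ↔ (t ⊕ r)))) = ¬F = T
¬(((t ⊕ (t ↔ r)) ↔ ((t → r) ⊕ r)) ⊕ (r ↔ t)) ⊕ ¬(¬¬(t ∨ r) ⊕ (t ⊕ (r ↔ (t ⊕ r)))) = T ⊕ T = F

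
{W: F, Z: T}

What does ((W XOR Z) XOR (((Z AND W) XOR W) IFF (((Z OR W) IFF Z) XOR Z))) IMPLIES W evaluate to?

T

W XOR Z = F XOR T = T
Z AND W = T AND F = F
(Z AND W) XOR W = F XOR F = F
Z OR W = T OR F = T
(Z OR W) IFF Z = T IFF T = T
((Z OR W) IFF Z) XOR Z = T XOR T = F
((Z AND W) XOR W) IFF (((Z OR W) IFF Z) XOR Z) = F IFF F = T
(W XOR Z) XOR (((Z AND W) XOR W) IFF (((Z OR W) IFF Z) XOR Z)) = T XOR T = F
((W XOR Z) XOR (((Z AND W) XOR W) IFF (((Z OR W) IFF Z) XOR Z))) IMPLIES W = F IMPLIES F = T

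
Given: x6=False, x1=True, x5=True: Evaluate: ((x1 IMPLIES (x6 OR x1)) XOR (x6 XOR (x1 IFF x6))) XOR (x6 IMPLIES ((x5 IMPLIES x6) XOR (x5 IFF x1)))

Substituting x6=False, x1=True, x5=True:
x6 OR x1 = False OR True = True
x1 IMPLIES (x6 OR x1) = True IMPLIES True = True
x1 IFF x6 = True IFF False = False
x6 XOR (x1 IFF x6) = False XOR False = False
(x1 IMPLIES (x6 OR x1)) XOR (x6 XOR (x1 IFF x6)) = True XOR False = True
x5 IMPLIES x6 = True IMPLIES False = False
x5 IFF x1 = True IFF True = True
(x5 IMPLIES x6) XOR (x5 IFF x1) = False XOR True = True
x6 IMPLIES ((x5 IMPLIES x6) XOR (x5 IFF x1)) = False IMPLIES True = True
((x1 IMPLIES (x6 OR x1)) XOR (x6 XOR (x1 IFF x6))) XOR (x6 IMPLIES ((x5 IMPLIES x6) XOR (x5 IFF x1))) = True XOR True = False

False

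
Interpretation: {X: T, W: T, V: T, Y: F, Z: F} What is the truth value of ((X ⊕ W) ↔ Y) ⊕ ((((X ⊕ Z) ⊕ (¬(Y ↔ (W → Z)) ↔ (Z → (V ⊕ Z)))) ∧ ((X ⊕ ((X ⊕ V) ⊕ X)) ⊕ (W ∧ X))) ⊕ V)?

T

X ⊕ W = T ⊕ T = F
(X ⊕ W) ↔ Y = F ↔ F = T
X ⊕ Z = T ⊕ F = T
W → Z = T → F = F
Y ↔ (W → Z) = F ↔ F = T
¬(Y ↔ (W → Z)) = ¬T = F
V ⊕ Z = T ⊕ F = T
Z → (V ⊕ Z) = F → T = T
¬(Y ↔ (W → Z)) ↔ (Z → (V ⊕ Z)) = F ↔ T = F
(X ⊕ Z) ⊕ (¬(Y ↔ (W → Z)) ↔ (Z → (V ⊕ Z))) = T ⊕ F = T
X ⊕ V = T ⊕ T = F
(X ⊕ V) ⊕ X = F ⊕ T = T
X ⊕ ((X ⊕ V) ⊕ X) = T ⊕ T = F
W ∧ X = T ∧ T = T
(X ⊕ ((X ⊕ V) ⊕ X)) ⊕ (W ∧ X) = F ⊕ T = T
((X ⊕ Z) ⊕ (¬(Y ↔ (W → Z)) ↔ (Z → (V ⊕ Z)))) ∧ ((X ⊕ ((X ⊕ V) ⊕ X)) ⊕ (W ∧ X)) = T ∧ T = T
(((X ⊕ Z) ⊕ (¬(Y ↔ (W → Z)) ↔ (Z → (V ⊕ Z)))) ∧ ((X ⊕ ((X ⊕ V) ⊕ X)) ⊕ (W ∧ X))) ⊕ V = T ⊕ T = F
((X ⊕ W) ↔ Y) ⊕ ((((X ⊕ Z) ⊕ (¬(Y ↔ (W → Z)) ↔ (Z → (V ⊕ Z)))) ∧ ((X ⊕ ((X ⊕ V) ⊕ X)) ⊕ (W ∧ X))) ⊕ V) = T ⊕ F = T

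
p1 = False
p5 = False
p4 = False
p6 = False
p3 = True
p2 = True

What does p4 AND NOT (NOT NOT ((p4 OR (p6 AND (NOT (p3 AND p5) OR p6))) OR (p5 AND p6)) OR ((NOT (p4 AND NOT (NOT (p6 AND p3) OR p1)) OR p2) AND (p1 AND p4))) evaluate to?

False

Substituting p1=False, p5=False, p4=False, p6=False, p3=True, p2=True:
p3 AND p5 = True AND False = False
NOT (p3 AND p5) = NOT False = True
NOT (p3 AND p5) OR p6 = True OR False = True
p6 AND (NOT (p3 AND p5) OR p6) = False AND True = False
p4 OR (p6 AND (NOT (p3 AND p5) OR p6)) = False OR False = False
p5 AND p6 = False AND False = False
(p4 OR (p6 AND (NOT (p3 AND p5) OR p6))) OR (p5 AND p6) = False OR False = False
NOT ((p4 OR (p6 AND (NOT (p3 AND p5) OR p6))) OR (p5 AND p6)) = NOT False = True
NOT NOT ((p4 OR (p6 AND (NOT (p3 AND p5) OR p6))) OR (p5 AND p6)) = NOT True = False
p6 AND p3 = False AND True = False
NOT (p6 AND p3) = NOT False = True
NOT (p6 AND p3) OR p1 = True OR False = True
NOT (NOT (p6 AND p3) OR p1) = NOT True = False
p4 AND NOT (NOT (p6 AND p3) OR p1) = False AND False = False
NOT (p4 AND NOT (NOT (p6 AND p3) OR p1)) = NOT False = True
NOT (p4 AND NOT (NOT (p6 AND p3) OR p1)) OR p2 = True OR True = True
p1 AND p4 = False AND False = False
(NOT (p4 AND NOT (NOT (p6 AND p3) OR p1)) OR p2) AND (p1 AND p4) = True AND False = False
NOT NOT ((p4 OR (p6 AND (NOT (p3 AND p5) OR p6))) OR (p5 AND p6)) OR ((NOT (p4 AND NOT (NOT (p6 AND p3) OR p1)) OR p2) AND (p1 AND p4)) = False OR False = False
NOT (NOT NOT ((p4 OR (p6 AND (NOT (p3 AND p5) OR p6))) OR (p5 AND p6)) OR ((NOT (p4 AND NOT (NOT (p6 AND p3) OR p1)) OR p2) AND (p1 AND p4))) = NOT False = True
p4 AND NOT (NOT NOT ((p4 OR (p6 AND (NOT (p3 AND p5) OR p6))) OR (p5 AND p6)) OR ((NOT (p4 AND NOT (NOT (p6 AND p3) OR p1)) OR p2) AND (p1 AND p4))) = False AND True = False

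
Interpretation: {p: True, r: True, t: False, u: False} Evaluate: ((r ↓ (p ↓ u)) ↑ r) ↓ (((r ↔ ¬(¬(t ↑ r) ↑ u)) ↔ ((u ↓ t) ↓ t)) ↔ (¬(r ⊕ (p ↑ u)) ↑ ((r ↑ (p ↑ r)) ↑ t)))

False

p ↓ u = True ↓ False = False
r ↓ (p ↓ u) = True ↓ False = False
(r ↓ (p ↓ u)) ↑ r = False ↑ True = True
t ↑ r = False ↑ True = True
¬(t ↑ r) = ¬True = False
¬(t ↑ r) ↑ u = False ↑ False = True
¬(¬(t ↑ r) ↑ u) = ¬True = False
r ↔ ¬(¬(t ↑ r) ↑ u) = True ↔ False = False
u ↓ t = False ↓ False = True
(u ↓ t) ↓ t = True ↓ False = False
(r ↔ ¬(¬(t ↑ r) ↑ u)) ↔ ((u ↓ t) ↓ t) = False ↔ False = True
p ↑ u = True ↑ False = True
r ⊕ (p ↑ u) = True ⊕ True = False
¬(r ⊕ (p ↑ u)) = ¬False = True
p ↑ r = True ↑ True = False
r ↑ (p ↑ r) = True ↑ False = True
(r ↑ (p ↑ r)) ↑ t = True ↑ False = True
¬(r ⊕ (p ↑ u)) ↑ ((r ↑ (p ↑ r)) ↑ t) = True ↑ True = False
((r ↔ ¬(¬(t ↑ r) ↑ u)) ↔ ((u ↓ t) ↓ t)) ↔ (¬(r ⊕ (p ↑ u)) ↑ ((r ↑ (p ↑ r)) ↑ t)) = True ↔ False = False
((r ↓ (p ↓ u)) ↑ r) ↓ (((r ↔ ¬(¬(t ↑ r) ↑ u)) ↔ ((u ↓ t) ↓ t)) ↔ (¬(r ⊕ (p ↑ u)) ↑ ((r ↑ (p ↑ r)) ↑ t))) = True ↓ False = False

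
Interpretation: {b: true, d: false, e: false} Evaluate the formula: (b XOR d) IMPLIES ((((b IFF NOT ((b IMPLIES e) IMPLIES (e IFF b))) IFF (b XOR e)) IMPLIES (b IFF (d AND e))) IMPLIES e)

b XOR d = true XOR false = true
b IMPLIES e = true IMPLIES false = false
e IFF b = false IFF true = false
(b IMPLIES e) IMPLIES (e IFF b) = false IMPLIES false = true
NOT ((b IMPLIES e) IMPLIES (e IFF b)) = NOT true = false
b IFF NOT ((b IMPLIES e) IMPLIES (e IFF b)) = true IFF false = false
b XOR e = true XOR false = true
(b IFF NOT ((b IMPLIES e) IMPLIES (e IFF b))) IFF (b XOR e) = false IFF true = false
d AND e = false AND false = false
b IFF (d AND e) = true IFF false = false
((b IFF NOT ((b IMPLIES e) IMPLIES (e IFF b))) IFF (b XOR e)) IMPLIES (b IFF (d AND e)) = false IMPLIES false = true
(((b IFF NOT ((b IMPLIES e) IMPLIES (e IFF b))) IFF (b XOR e)) IMPLIES (b IFF (d AND e))) IMPLIES e = true IMPLIES false = false
(b XOR d) IMPLIES ((((b IFF NOT ((b IMPLIES e) IMPLIES (e IFF b))) IFF (b XOR e)) IMPLIES (b IFF (d AND e))) IMPLIES e) = true IMPLIES false = false

false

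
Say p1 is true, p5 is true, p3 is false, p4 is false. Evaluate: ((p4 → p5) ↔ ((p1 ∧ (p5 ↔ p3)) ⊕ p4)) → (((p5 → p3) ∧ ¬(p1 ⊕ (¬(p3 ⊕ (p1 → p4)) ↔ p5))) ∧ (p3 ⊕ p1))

p4 → p5 = F → T = T
p5 ↔ p3 = T ↔ F = F
p1 ∧ (p5 ↔ p3) = T ∧ F = F
(p1 ∧ (p5 ↔ p3)) ⊕ p4 = F ⊕ F = F
(p4 → p5) ↔ ((p1 ∧ (p5 ↔ p3)) ⊕ p4) = T ↔ F = F
p5 → p3 = T → F = F
p1 → p4 = T → F = F
p3 ⊕ (p1 → p4) = F ⊕ F = F
¬(p3 ⊕ (p1 → p4)) = ¬F = T
¬(p3 ⊕ (p1 → p4)) ↔ p5 = T ↔ T = T
p1 ⊕ (¬(p3 ⊕ (p1 → p4)) ↔ p5) = T ⊕ T = F
¬(p1 ⊕ (¬(p3 ⊕ (p1 → p4)) ↔ p5)) = ¬F = T
(p5 → p3) ∧ ¬(p1 ⊕ (¬(p3 ⊕ (p1 → p4)) ↔ p5)) = F ∧ T = F
p3 ⊕ p1 = F ⊕ T = T
((p5 → p3) ∧ ¬(p1 ⊕ (¬(p3 ⊕ (p1 → p4)) ↔ p5))) ∧ (p3 ⊕ p1) = F ∧ T = F
((p4 → p5) ↔ ((p1 ∧ (p5 ↔ p3)) ⊕ p4)) → (((p5 → p3) ∧ ¬(p1 ⊕ (¬(p3 ⊕ (p1 → p4)) ↔ p5))) ∧ (p3 ⊕ p1)) = F → F = T

T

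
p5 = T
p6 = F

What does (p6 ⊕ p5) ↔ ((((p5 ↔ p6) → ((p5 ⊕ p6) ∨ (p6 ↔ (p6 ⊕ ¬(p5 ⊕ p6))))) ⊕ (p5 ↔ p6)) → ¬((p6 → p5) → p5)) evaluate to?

F

Substituting p5=T, p6=F:
p6 ⊕ p5 = F ⊕ T = T
p5 ↔ p6 = T ↔ F = F
p5 ⊕ p6 = T ⊕ F = T
p5 ⊕ p6 = T ⊕ F = T
¬(p5 ⊕ p6) = ¬T = F
p6 ⊕ ¬(p5 ⊕ p6) = F ⊕ F = F
p6 ↔ (p6 ⊕ ¬(p5 ⊕ p6)) = F ↔ F = T
(p5 ⊕ p6) ∨ (p6 ↔ (p6 ⊕ ¬(p5 ⊕ p6))) = T ∨ T = T
(p5 ↔ p6) → ((p5 ⊕ p6) ∨ (p6 ↔ (p6 ⊕ ¬(p5 ⊕ p6)))) = F → T = T
p5 ↔ p6 = T ↔ F = F
((p5 ↔ p6) → ((p5 ⊕ p6) ∨ (p6 ↔ (p6 ⊕ ¬(p5 ⊕ p6))))) ⊕ (p5 ↔ p6) = T ⊕ F = T
p6 → p5 = F → T = T
(p6 → p5) → p5 = T → T = T
¬((p6 → p5) → p5) = ¬T = F
(((p5 ↔ p6) → ((p5 ⊕ p6) ∨ (p6 ↔ (p6 ⊕ ¬(p5 ⊕ p6))))) ⊕ (p5 ↔ p6)) → ¬((p6 → p5) → p5) = T → F = F
(p6 ⊕ p5) ↔ ((((p5 ↔ p6) → ((p5 ⊕ p6) ∨ (p6 ↔ (p6 ⊕ ¬(p5 ⊕ p6))))) ⊕ (p5 ↔ p6)) → ¬((p6 → p5) → p5)) = T ↔ F = F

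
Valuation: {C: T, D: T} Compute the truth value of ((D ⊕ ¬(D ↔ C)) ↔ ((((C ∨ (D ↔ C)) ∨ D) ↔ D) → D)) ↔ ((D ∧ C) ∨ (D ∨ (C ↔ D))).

D ↔ C = T ↔ T = T
¬(D ↔ C) = ¬T = F
D ⊕ ¬(D ↔ C) = T ⊕ F = T
D ↔ C = T ↔ T = T
C ∨ (D ↔ C) = T ∨ T = T
(C ∨ (D ↔ C)) ∨ D = T ∨ T = T
((C ∨ (D ↔ C)) ∨ D) ↔ D = T ↔ T = T
(((C ∨ (D ↔ C)) ∨ D) ↔ D) → D = T → T = T
(D ⊕ ¬(D ↔ C)) ↔ ((((C ∨ (D ↔ C)) ∨ D) ↔ D) → D) = T ↔ T = T
D ∧ C = T ∧ T = T
C ↔ D = T ↔ T = T
D ∨ (C ↔ D) = T ∨ T = T
(D ∧ C) ∨ (D ∨ (C ↔ D)) = T ∨ T = T
((D ⊕ ¬(D ↔ C)) ↔ ((((C ∨ (D ↔ C)) ∨ D) ↔ D) → D)) ↔ ((D ∧ C) ∨ (D ∨ (C ↔ D))) = T ↔ T = T

T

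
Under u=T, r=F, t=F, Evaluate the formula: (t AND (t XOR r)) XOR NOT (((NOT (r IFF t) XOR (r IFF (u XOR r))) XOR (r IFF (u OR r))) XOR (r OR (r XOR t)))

Substituting u=T, r=F, t=F:
t XOR r = F XOR F = F
t AND (t XOR r) = F AND F = F
r IFF t = F IFF F = T
NOT (r IFF t) = NOT T = F
u XOR r = T XOR F = T
r IFF (u XOR r) = F IFF T = F
NOT (r IFF t) XOR (r IFF (u XOR r)) = F XOR F = F
u OR r = T OR F = T
r IFF (u OR r) = F IFF T = F
(NOT (r IFF t) XOR (r IFF (u XOR r))) XOR (r IFF (u OR r)) = F XOR F = F
r XOR t = F XOR F = F
r OR (r XOR t) = F OR F = F
((NOT (r IFF t) XOR (r IFF (u XOR r))) XOR (r IFF (u OR r))) XOR (r OR (r XOR t)) = F XOR F = F
NOT (((NOT (r IFF t) XOR (r IFF (u XOR r))) XOR (r IFF (u OR r))) XOR (r OR (r XOR t))) = NOT F = T
(t AND (t XOR r)) XOR NOT (((NOT (r IFF t) XOR (r IFF (u XOR r))) XOR (r IFF (u OR r))) XOR (r OR (r XOR t))) = F XOR T = T

T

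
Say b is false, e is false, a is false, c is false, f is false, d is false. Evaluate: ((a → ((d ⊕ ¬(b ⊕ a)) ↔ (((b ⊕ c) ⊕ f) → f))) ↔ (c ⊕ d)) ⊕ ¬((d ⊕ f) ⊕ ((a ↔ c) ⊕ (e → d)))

T

b ⊕ a = F ⊕ F = F
¬(b ⊕ a) = ¬F = T
d ⊕ ¬(b ⊕ a) = F ⊕ T = T
b ⊕ c = F ⊕ F = F
(b ⊕ c) ⊕ f = F ⊕ F = F
((b ⊕ c) ⊕ f) → f = F → F = T
(d ⊕ ¬(b ⊕ a)) ↔ (((b ⊕ c) ⊕ f) → f) = T ↔ T = T
a → ((d ⊕ ¬(b ⊕ a)) ↔ (((b ⊕ c) ⊕ f) → f)) = F → T = T
c ⊕ d = F ⊕ F = F
(a → ((d ⊕ ¬(b ⊕ a)) ↔ (((b ⊕ c) ⊕ f) → f))) ↔ (c ⊕ d) = T ↔ F = F
d ⊕ f = F ⊕ F = F
a ↔ c = F ↔ F = T
e → d = F → F = T
(a ↔ c) ⊕ (e → d) = T ⊕ T = F
(d ⊕ f) ⊕ ((a ↔ c) ⊕ (e → d)) = F ⊕ F = F
¬((d ⊕ f) ⊕ ((a ↔ c) ⊕ (e → d))) = ¬F = T
((a → ((d ⊕ ¬(b ⊕ a)) ↔ (((b ⊕ c) ⊕ f) → f))) ↔ (c ⊕ d)) ⊕ ¬((d ⊕ f) ⊕ ((a ↔ c) ⊕ (e → d))) = F ⊕ T = T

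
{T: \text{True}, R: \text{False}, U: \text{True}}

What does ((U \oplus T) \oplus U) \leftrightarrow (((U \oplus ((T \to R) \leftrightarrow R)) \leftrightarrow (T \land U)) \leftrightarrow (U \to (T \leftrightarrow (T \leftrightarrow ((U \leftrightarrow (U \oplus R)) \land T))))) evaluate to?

U \oplus T = \text{True} \oplus \text{True} = \text{False}
(U \oplus T) \oplus U = \text{False} \oplus \text{True} = \text{True}
T \to R = \text{True} \to \text{False} = \text{False}
(T \to R) \leftrightarrow R = \text{False} \leftrightarrow \text{False} = \text{True}
U \oplus ((T \to R) \leftrightarrow R) = \text{True} \oplus \text{True} = \text{False}
T \land U = \text{True} \land \text{True} = \text{True}
(U \oplus ((T \to R) \leftrightarrow R)) \leftrightarrow (T \land U) = \text{False} \leftrightarrow \text{True} = \text{False}
U \oplus R = \text{True} \oplus \text{False} = \text{True}
U \leftrightarrow (U \oplus R) = \text{True} \leftrightarrow \text{True} = \text{True}
(U \leftrightarrow (U \oplus R)) \land T = \text{True} \land \text{True} = \text{True}
T \leftrightarrow ((U \leftrightarrow (U \oplus R)) \land T) = \text{True} \leftrightarrow \text{True} = \text{True}
T \leftrightarrow (T \leftrightarrow ((U \leftrightarrow (U \oplus R)) \land T)) = \text{True} \leftrightarrow \text{True} = \text{True}
U \to (T \leftrightarrow (T \leftrightarrow ((U \leftrightarrow (U \oplus R)) \land T))) = \text{True} \to \text{True} = \text{True}
((U \oplus ((T \to R) \leftrightarrow R)) \leftrightarrow (T \land U)) \leftrightarrow (U \to (T \leftrightarrow (T \leftrightarrow ((U \leftrightarrow (U \oplus R)) \land T)))) = \text{False} \leftrightarrow \text{True} = \text{False}
((U \oplus T) \oplus U) \leftrightarrow (((U \oplus ((T \to R) \leftrightarrow R)) \leftrightarrow (T \land U)) \leftrightarrow (U \to (T \leftrightarrow (T \leftrightarrow ((U \leftrightarrow (U \oplus R)) \land T))))) = \text{True} \leftrightarrow \text{False} = \text{False}

\text{False}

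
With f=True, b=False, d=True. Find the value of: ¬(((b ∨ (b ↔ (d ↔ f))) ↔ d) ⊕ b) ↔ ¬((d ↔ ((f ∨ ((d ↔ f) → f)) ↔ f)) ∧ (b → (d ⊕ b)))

False

Substituting f=True, b=False, d=True:
d ↔ f = True ↔ True = True
b ↔ (d ↔ f) = False ↔ True = False
b ∨ (b ↔ (d ↔ f)) = False ∨ False = False
(b ∨ (b ↔ (d ↔ f))) ↔ d = False ↔ True = False
((b ∨ (b ↔ (d ↔ f))) ↔ d) ⊕ b = False ⊕ False = False
¬(((b ∨ (b ↔ (d ↔ f))) ↔ d) ⊕ b) = ¬False = True
d ↔ f = True ↔ True = True
(d ↔ f) → f = True → True = True
f ∨ ((d ↔ f) → f) = True ∨ True = True
(f ∨ ((d ↔ f) → f)) ↔ f = True ↔ True = True
d ↔ ((f ∨ ((d ↔ f) → f)) ↔ f) = True ↔ True = True
d ⊕ b = True ⊕ False = True
b → (d ⊕ b) = False → True = True
(d ↔ ((f ∨ ((d ↔ f) → f)) ↔ f)) ∧ (b → (d ⊕ b)) = True ∧ True = True
¬((d ↔ ((f ∨ ((d ↔ f) → f)) ↔ f)) ∧ (b → (d ⊕ b))) = ¬True = False
¬(((b ∨ (b ↔ (d ↔ f))) ↔ d) ⊕ b) ↔ ¬((d ↔ ((f ∨ ((d ↔ f) → f)) ↔ f)) ∧ (b → (d ⊕ b))) = True ↔ False = False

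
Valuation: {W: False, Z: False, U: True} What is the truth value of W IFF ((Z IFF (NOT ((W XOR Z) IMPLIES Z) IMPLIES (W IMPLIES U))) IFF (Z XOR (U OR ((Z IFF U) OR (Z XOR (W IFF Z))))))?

True

W XOR Z = False XOR False = False
(W XOR Z) IMPLIES Z = False IMPLIES False = True
NOT ((W XOR Z) IMPLIES Z) = NOT True = False
W IMPLIES U = False IMPLIES True = True
NOT ((W XOR Z) IMPLIES Z) IMPLIES (W IMPLIES U) = False IMPLIES True = True
Z IFF (NOT ((W XOR Z) IMPLIES Z) IMPLIES (W IMPLIES U)) = False IFF True = False
Z IFF U = False IFF True = False
W IFF Z = False IFF False = True
Z XOR (W IFF Z) = False XOR True = True
(Z IFF U) OR (Z XOR (W IFF Z)) = False OR True = True
U OR ((Z IFF U) OR (Z XOR (W IFF Z))) = True OR True = True
Z XOR (U OR ((Z IFF U) OR (Z XOR (W IFF Z)))) = False XOR True = True
(Z IFF (NOT ((W XOR Z) IMPLIES Z) IMPLIES (W IMPLIES U))) IFF (Z XOR (U OR ((Z IFF U) OR (Z XOR (W IFF Z))))) = False IFF True = False
W IFF ((Z IFF (NOT ((W XOR Z) IMPLIES Z) IMPLIES (W IMPLIES U))) IFF (Z XOR (U OR ((Z IFF U) OR (Z XOR (W IFF Z)))))) = False IFF False = True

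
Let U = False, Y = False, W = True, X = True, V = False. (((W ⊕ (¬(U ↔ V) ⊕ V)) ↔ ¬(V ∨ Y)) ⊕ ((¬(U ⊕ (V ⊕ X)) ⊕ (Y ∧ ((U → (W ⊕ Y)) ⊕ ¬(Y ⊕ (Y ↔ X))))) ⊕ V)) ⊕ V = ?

Substituting U=False, Y=False, W=True, X=True, V=False:
U ↔ V = False ↔ False = True
¬(U ↔ V) = ¬True = False
¬(U ↔ V) ⊕ V = False ⊕ False = False
W ⊕ (¬(U ↔ V) ⊕ V) = True ⊕ False = True
V ∨ Y = False ∨ False = False
¬(V ∨ Y) = ¬False = True
(W ⊕ (¬(U ↔ V) ⊕ V)) ↔ ¬(V ∨ Y) = True ↔ True = True
V ⊕ X = False ⊕ True = True
U ⊕ (V ⊕ X) = False ⊕ True = True
¬(U ⊕ (V ⊕ X)) = ¬True = False
W ⊕ Y = True ⊕ False = True
U → (W ⊕ Y) = False → True = True
Y ↔ X = False ↔ True = False
Y ⊕ (Y ↔ X) = False ⊕ False = False
¬(Y ⊕ (Y ↔ X)) = ¬False = True
(U → (W ⊕ Y)) ⊕ ¬(Y ⊕ (Y ↔ X)) = True ⊕ True = False
Y ∧ ((U → (W ⊕ Y)) ⊕ ¬(Y ⊕ (Y ↔ X))) = False ∧ False = False
¬(U ⊕ (V ⊕ X)) ⊕ (Y ∧ ((U → (W ⊕ Y)) ⊕ ¬(Y ⊕ (Y ↔ X)))) = False ⊕ False = False
(¬(U ⊕ (V ⊕ X)) ⊕ (Y ∧ ((U → (W ⊕ Y)) ⊕ ¬(Y ⊕ (Y ↔ X))))) ⊕ V = False ⊕ False = False
((W ⊕ (¬(U ↔ V) ⊕ V)) ↔ ¬(V ∨ Y)) ⊕ ((¬(U ⊕ (V ⊕ X)) ⊕ (Y ∧ ((U → (W ⊕ Y)) ⊕ ¬(Y ⊕ (Y ↔ X))))) ⊕ V) = True ⊕ False = True
(((W ⊕ (¬(U ↔ V) ⊕ V)) ↔ ¬(V ∨ Y)) ⊕ ((¬(U ⊕ (V ⊕ X)) ⊕ (Y ∧ ((U → (W ⊕ Y)) ⊕ ¬(Y ⊕ (Y ↔ X))))) ⊕ V)) ⊕ V = True ⊕ False = True

True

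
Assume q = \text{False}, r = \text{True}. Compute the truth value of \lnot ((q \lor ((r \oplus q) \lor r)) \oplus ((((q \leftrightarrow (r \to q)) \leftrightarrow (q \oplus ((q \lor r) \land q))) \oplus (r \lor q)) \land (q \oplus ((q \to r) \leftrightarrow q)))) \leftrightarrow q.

\text{True}

r \oplus q = \text{True} \oplus \text{False} = \text{True}
(r \oplus q) \lor r = \text{True} \lor \text{True} = \text{True}
q \lor ((r \oplus q) \lor r) = \text{False} \lor \text{True} = \text{True}
r \to q = \text{True} \to \text{False} = \text{False}
q \leftrightarrow (r \to q) = \text{False} \leftrightarrow \text{False} = \text{True}
q \lor r = \text{False} \lor \text{True} = \text{True}
(q \lor r) \land q = \text{True} \land \text{False} = \text{False}
q \oplus ((q \lor r) \land q) = \text{False} \oplus \text{False} = \text{False}
(q \leftrightarrow (r \to q)) \leftrightarrow (q \oplus ((q \lor r) \land q)) = \text{True} \leftrightarrow \text{False} = \text{False}
r \lor q = \text{True} \lor \text{False} = \text{True}
((q \leftrightarrow (r \to q)) \leftrightarrow (q \oplus ((q \lor r) \land q))) \oplus (r \lor q) = \text{False} \oplus \text{True} = \text{True}
q \to r = \text{False} \to \text{True} = \text{True}
(q \to r) \leftrightarrow q = \text{True} \leftrightarrow \text{False} = \text{False}
q \oplus ((q \to r) \leftrightarrow q) = \text{False} \oplus \text{False} = \text{False}
(((q \leftrightarrow (r \to q)) \leftrightarrow (q \oplus ((q \lor r) \land q))) \oplus (r \lor q)) \land (q \oplus ((q \to r) \leftrightarrow q)) = \text{True} \land \text{False} = \text{False}
(q \lor ((r \oplus q) \lor r)) \oplus ((((q \leftrightarrow (r \to q)) \leftrightarrow (q \oplus ((q \lor r) \land q))) \oplus (r \lor q)) \land (q \oplus ((q \to r) \leftrightarrow q))) = \text{True} \oplus \text{False} = \text{True}
\lnot ((q \lor ((r \oplus q) \lor r)) \oplus ((((q \leftrightarrow (r \to q)) \leftrightarrow (q \oplus ((q \lor r) \land q))) \oplus (r \lor q)) \land (q \oplus ((q \to r) \leftrightarrow q)))) = \lnot \text{True} = \text{False}
\lnot ((q \lor ((r \oplus q) \lor r)) \oplus ((((q \leftrightarrow (r \to q)) \leftrightarrow (q \oplus ((q \lor r) \land q))) \oplus (r \lor q)) \land (q \oplus ((q \to r) \leftrightarrow q)))) \leftrightarrow q = \text{False} \leftrightarrow \text{False} = \text{True}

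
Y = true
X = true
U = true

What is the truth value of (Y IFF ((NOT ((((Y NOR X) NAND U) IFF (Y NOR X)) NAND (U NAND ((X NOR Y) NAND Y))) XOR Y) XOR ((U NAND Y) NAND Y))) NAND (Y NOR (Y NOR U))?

Y NOR X = true NOR true = false
(Y NOR X) NAND U = false NAND true = true
Y NOR X = true NOR true = false
((Y NOR X) NAND U) IFF (Y NOR X) = true IFF false = false
X NOR Y = true NOR true = false
(X NOR Y) NAND Y = false NAND true = true
U NAND ((X NOR Y) NAND Y) = true NAND true = false
(((Y NOR X) NAND U) IFF (Y NOR X)) NAND (U NAND ((X NOR Y) NAND Y)) = false NAND false = true
NOT ((((Y NOR X) NAND U) IFF (Y NOR X)) NAND (U NAND ((X NOR Y) NAND Y))) = NOT true = false
NOT ((((Y NOR X) NAND U) IFF (Y NOR X)) NAND (U NAND ((X NOR Y) NAND Y))) XOR Y = false XOR true = true
U NAND Y = true NAND true = false
(U NAND Y) NAND Y = false NAND true = true
(NOT ((((Y NOR X) NAND U) IFF (Y NOR X)) NAND (U NAND ((X NOR Y) NAND Y))) XOR Y) XOR ((U NAND Y) NAND Y) = true XOR true = false
Y IFF ((NOT ((((Y NOR X) NAND U) IFF (Y NOR X)) NAND (U NAND ((X NOR Y) NAND Y))) XOR Y) XOR ((U NAND Y) NAND Y)) = true IFF false = false
Y NOR U = true NOR true = false
Y NOR (Y NOR U) = true NOR false = false
(Y IFF ((NOT ((((Y NOR X) NAND U) IFF (Y NOR X)) NAND (U NAND ((X NOR Y) NAND Y))) XOR Y) XOR ((U NAND Y) NAND Y))) NAND (Y NOR (Y NOR U)) = false NAND false = true

true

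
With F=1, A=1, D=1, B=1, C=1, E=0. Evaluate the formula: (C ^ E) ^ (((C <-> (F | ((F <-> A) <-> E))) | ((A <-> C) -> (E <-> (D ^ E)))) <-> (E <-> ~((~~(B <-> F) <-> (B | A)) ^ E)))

0

C ^ E = 1 ^ 0 = 1
F <-> A = 1 <-> 1 = 1
(F <-> A) <-> E = 1 <-> 0 = 0
F | ((F <-> A) <-> E) = 1 | 0 = 1
C <-> (F | ((F <-> A) <-> E)) = 1 <-> 1 = 1
A <-> C = 1 <-> 1 = 1
D ^ E = 1 ^ 0 = 1
E <-> (D ^ E) = 0 <-> 1 = 0
(A <-> C) -> (E <-> (D ^ E)) = 1 -> 0 = 0
(C <-> (F | ((F <-> A) <-> E))) | ((A <-> C) -> (E <-> (D ^ E))) = 1 | 0 = 1
B <-> F = 1 <-> 1 = 1
~(B <-> F) = ~1 = 0
~~(B <-> F) = ~0 = 1
B | A = 1 | 1 = 1
~~(B <-> F) <-> (B | A) = 1 <-> 1 = 1
(~~(B <-> F) <-> (B | A)) ^ E = 1 ^ 0 = 1
~((~~(B <-> F) <-> (B | A)) ^ E) = ~1 = 0
E <-> ~((~~(B <-> F) <-> (B | A)) ^ E) = 0 <-> 0 = 1
((C <-> (F | ((F <-> A) <-> E))) | ((A <-> C) -> (E <-> (D ^ E)))) <-> (E <-> ~((~~(B <-> F) <-> (B | A)) ^ E)) = 1 <-> 1 = 1
(C ^ E) ^ (((C <-> (F | ((F <-> A) <-> E))) | ((A <-> C) -> (E <-> (D ^ E)))) <-> (E <-> ~((~~(B <-> F) <-> (B | A)) ^ E))) = 1 ^ 1 = 0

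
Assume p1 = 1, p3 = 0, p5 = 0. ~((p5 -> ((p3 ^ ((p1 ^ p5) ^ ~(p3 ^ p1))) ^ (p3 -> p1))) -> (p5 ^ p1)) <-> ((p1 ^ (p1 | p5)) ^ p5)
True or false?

1

Substituting p1=1, p3=0, p5=0:
p1 ^ p5 = 1 ^ 0 = 1
p3 ^ p1 = 0 ^ 1 = 1
~(p3 ^ p1) = ~1 = 0
(p1 ^ p5) ^ ~(p3 ^ p1) = 1 ^ 0 = 1
p3 ^ ((p1 ^ p5) ^ ~(p3 ^ p1)) = 0 ^ 1 = 1
p3 -> p1 = 0 -> 1 = 1
(p3 ^ ((p1 ^ p5) ^ ~(p3 ^ p1))) ^ (p3 -> p1) = 1 ^ 1 = 0
p5 -> ((p3 ^ ((p1 ^ p5) ^ ~(p3 ^ p1))) ^ (p3 -> p1)) = 0 -> 0 = 1
p5 ^ p1 = 0 ^ 1 = 1
(p5 -> ((p3 ^ ((p1 ^ p5) ^ ~(p3 ^ p1))) ^ (p3 -> p1))) -> (p5 ^ p1) = 1 -> 1 = 1
~((p5 -> ((p3 ^ ((p1 ^ p5) ^ ~(p3 ^ p1))) ^ (p3 -> p1))) -> (p5 ^ p1)) = ~1 = 0
p1 | p5 = 1 | 0 = 1
p1 ^ (p1 | p5) = 1 ^ 1 = 0
(p1 ^ (p1 | p5)) ^ p5 = 0 ^ 0 = 0
~((p5 -> ((p3 ^ ((p1 ^ p5) ^ ~(p3 ^ p1))) ^ (p3 -> p1))) -> (p5 ^ p1)) <-> ((p1 ^ (p1 | p5)) ^ p5) = 0 <-> 0 = 1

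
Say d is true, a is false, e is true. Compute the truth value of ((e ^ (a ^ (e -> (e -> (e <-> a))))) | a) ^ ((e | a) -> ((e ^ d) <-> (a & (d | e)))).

Substituting d=True, a=False, e=True:
e <-> a = True <-> False = False
e -> (e <-> a) = True -> False = False
e -> (e -> (e <-> a)) = True -> False = False
a ^ (e -> (e -> (e <-> a))) = False ^ False = False
e ^ (a ^ (e -> (e -> (e <-> a)))) = True ^ False = True
(e ^ (a ^ (e -> (e -> (e <-> a))))) | a = True | False = True
e | a = True | False = True
e ^ d = True ^ True = False
d | e = True | True = True
a & (d | e) = False & True = False
(e ^ d) <-> (a & (d | e)) = False <-> False = True
(e | a) -> ((e ^ d) <-> (a & (d | e))) = True -> True = True
((e ^ (a ^ (e -> (e -> (e <-> a))))) | a) ^ ((e | a) -> ((e ^ d) <-> (a & (d | e)))) = True ^ True = False

False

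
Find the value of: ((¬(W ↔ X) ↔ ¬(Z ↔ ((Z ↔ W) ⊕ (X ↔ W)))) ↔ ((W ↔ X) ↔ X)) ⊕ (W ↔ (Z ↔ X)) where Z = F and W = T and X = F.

T

W ↔ X = T ↔ F = F
¬(W ↔ X) = ¬F = T
Z ↔ W = F ↔ T = F
X ↔ W = F ↔ T = F
(Z ↔ W) ⊕ (X ↔ W) = F ⊕ F = F
Z ↔ ((Z ↔ W) ⊕ (X ↔ W)) = F ↔ F = T
¬(Z ↔ ((Z ↔ W) ⊕ (X ↔ W))) = ¬T = F
¬(W ↔ X) ↔ ¬(Z ↔ ((Z ↔ W) ⊕ (X ↔ W))) = T ↔ F = F
W ↔ X = T ↔ F = F
(W ↔ X) ↔ X = F ↔ F = T
(¬(W ↔ X) ↔ ¬(Z ↔ ((Z ↔ W) ⊕ (X ↔ W)))) ↔ ((W ↔ X) ↔ X) = F ↔ T = F
Z ↔ X = F ↔ F = T
W ↔ (Z ↔ X) = T ↔ T = T
((¬(W ↔ X) ↔ ¬(Z ↔ ((Z ↔ W) ⊕ (X ↔ W)))) ↔ ((W ↔ X) ↔ X)) ⊕ (W ↔ (Z ↔ X)) = F ⊕ T = T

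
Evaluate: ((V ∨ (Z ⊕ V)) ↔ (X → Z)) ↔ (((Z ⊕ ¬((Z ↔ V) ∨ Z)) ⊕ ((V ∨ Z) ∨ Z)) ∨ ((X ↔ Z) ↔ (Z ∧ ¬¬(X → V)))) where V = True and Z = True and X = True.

True

Z ⊕ V = True ⊕ True = False
V ∨ (Z ⊕ V) = True ∨ False = True
X → Z = True → True = True
(V ∨ (Z ⊕ V)) ↔ (X → Z) = True ↔ True = True
Z ↔ V = True ↔ True = True
(Z ↔ V) ∨ Z = True ∨ True = True
¬((Z ↔ V) ∨ Z) = ¬True = False
Z ⊕ ¬((Z ↔ V) ∨ Z) = True ⊕ False = True
V ∨ Z = True ∨ True = True
(V ∨ Z) ∨ Z = True ∨ True = True
(Z ⊕ ¬((Z ↔ V) ∨ Z)) ⊕ ((V ∨ Z) ∨ Z) = True ⊕ True = False
X ↔ Z = True ↔ True = True
X → V = True → True = True
¬(X → V) = ¬True = False
¬¬(X → V) = ¬False = True
Z ∧ ¬¬(X → V) = True ∧ True = True
(X ↔ Z) ↔ (Z ∧ ¬¬(X → V)) = True ↔ True = True
((Z ⊕ ¬((Z ↔ V) ∨ Z)) ⊕ ((V ∨ Z) ∨ Z)) ∨ ((X ↔ Z) ↔ (Z ∧ ¬¬(X → V))) = False ∨ True = True
((V ∨ (Z ⊕ V)) ↔ (X → Z)) ↔ (((Z ⊕ ¬((Z ↔ V) ∨ Z)) ⊕ ((V ∨ Z) ∨ Z)) ∨ ((X ↔ Z) ↔ (Z ∧ ¬¬(X → V)))) = True ↔ True = True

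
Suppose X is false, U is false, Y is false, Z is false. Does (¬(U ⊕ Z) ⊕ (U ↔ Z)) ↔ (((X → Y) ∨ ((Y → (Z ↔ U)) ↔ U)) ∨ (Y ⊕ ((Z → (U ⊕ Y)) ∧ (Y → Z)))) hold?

F

U ⊕ Z = F ⊕ F = F
¬(U ⊕ Z) = ¬F = T
U ↔ Z = F ↔ F = T
¬(U ⊕ Z) ⊕ (U ↔ Z) = T ⊕ T = F
X → Y = F → F = T
Z ↔ U = F ↔ F = T
Y → (Z ↔ U) = F → T = T
(Y → (Z ↔ U)) ↔ U = T ↔ F = F
(X → Y) ∨ ((Y → (Z ↔ U)) ↔ U) = T ∨ F = T
U ⊕ Y = F ⊕ F = F
Z → (U ⊕ Y) = F → F = T
Y → Z = F → F = T
(Z → (U ⊕ Y)) ∧ (Y → Z) = T ∧ T = T
Y ⊕ ((Z → (U ⊕ Y)) ∧ (Y → Z)) = F ⊕ T = T
((X → Y) ∨ ((Y → (Z ↔ U)) ↔ U)) ∨ (Y ⊕ ((Z → (U ⊕ Y)) ∧ (Y → Z))) = T ∨ T = T
(¬(U ⊕ Z) ⊕ (U ↔ Z)) ↔ (((X → Y) ∨ ((Y → (Z ↔ U)) ↔ U)) ∨ (Y ⊕ ((Z → (U ⊕ Y)) ∧ (Y → Z)))) = F ↔ T = F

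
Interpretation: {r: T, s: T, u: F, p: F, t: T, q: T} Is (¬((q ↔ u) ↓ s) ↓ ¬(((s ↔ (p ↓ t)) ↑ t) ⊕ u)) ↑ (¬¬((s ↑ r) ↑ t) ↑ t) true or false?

Substituting r=T, s=T, u=F, p=F, t=T, q=T:
q ↔ u = T ↔ F = F
(q ↔ u) ↓ s = F ↓ T = F
¬((q ↔ u) ↓ s) = ¬F = T
p ↓ t = F ↓ T = F
s ↔ (p ↓ t) = T ↔ F = F
(s ↔ (p ↓ t)) ↑ t = F ↑ T = T
((s ↔ (p ↓ t)) ↑ t) ⊕ u = T ⊕ F = T
¬(((s ↔ (p ↓ t)) ↑ t) ⊕ u) = ¬T = F
¬((q ↔ u) ↓ s) ↓ ¬(((s ↔ (p ↓ t)) ↑ t) ⊕ u) = T ↓ F = F
s ↑ r = T ↑ T = F
(s ↑ r) ↑ t = F ↑ T = T
¬((s ↑ r) ↑ t) = ¬T = F
¬¬((s ↑ r) ↑ t) = ¬F = T
¬¬((s ↑ r) ↑ t) ↑ t = T ↑ T = F
(¬((q ↔ u) ↓ s) ↓ ¬(((s ↔ (p ↓ t)) ↑ t) ⊕ u)) ↑ (¬¬((s ↑ r) ↑ t) ↑ t) = F ↑ F = T

T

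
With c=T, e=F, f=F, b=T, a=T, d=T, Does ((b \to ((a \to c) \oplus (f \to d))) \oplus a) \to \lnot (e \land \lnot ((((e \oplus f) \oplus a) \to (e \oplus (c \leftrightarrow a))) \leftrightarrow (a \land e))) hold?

a \to c = T \to T = T
f \to d = F \to T = T
(a \to c) \oplus (f \to d) = T \oplus T = F
b \to ((a \to c) \oplus (f \to d)) = T \to F = F
(b \to ((a \to c) \oplus (f \to d))) \oplus a = F \oplus T = T
e \oplus f = F \oplus F = F
(e \oplus f) \oplus a = F \oplus T = T
c \leftrightarrow a = T \leftrightarrow T = T
e \oplus (c \leftrightarrow a) = F \oplus T = T
((e \oplus f) \oplus a) \to (e \oplus (c \leftrightarrow a)) = T \to T = T
a \land e = T \land F = F
(((e \oplus f) \oplus a) \to (e \oplus (c \leftrightarrow a))) \leftrightarrow (a \land e) = T \leftrightarrow F = F
\lnot ((((e \oplus f) \oplus a) \to (e \oplus (c \leftrightarrow a))) \leftrightarrow (a \land e)) = \lnot F = T
e \land \lnot ((((e \oplus f) \oplus a) \to (e \oplus (c \leftrightarrow a))) \leftrightarrow (a \land e)) = F \land T = F
\lnot (e \land \lnot ((((e \oplus f) \oplus a) \to (e \oplus (c \leftrightarrow a))) \leftrightarrow (a \land e))) = \lnot F = T
((b \to ((a \to c) \oplus (f \to d))) \oplus a) \to \lnot (e \land \lnot ((((e \oplus f) \oplus a) \to (e \oplus (c \leftrightarrow a))) \leftrightarrow (a \land e))) = T \to T = T

T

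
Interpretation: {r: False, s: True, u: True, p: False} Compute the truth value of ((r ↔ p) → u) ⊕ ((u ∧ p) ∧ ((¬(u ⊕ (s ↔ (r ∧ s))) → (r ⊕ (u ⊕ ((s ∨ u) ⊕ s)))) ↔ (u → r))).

True

r ↔ p = False ↔ False = True
(r ↔ p) → u = True → True = True
u ∧ p = True ∧ False = False
r ∧ s = False ∧ True = False
s ↔ (r ∧ s) = True ↔ False = False
u ⊕ (s ↔ (r ∧ s)) = True ⊕ False = True
¬(u ⊕ (s ↔ (r ∧ s))) = ¬True = False
s ∨ u = True ∨ True = True
(s ∨ u) ⊕ s = True ⊕ True = False
u ⊕ ((s ∨ u) ⊕ s) = True ⊕ False = True
r ⊕ (u ⊕ ((s ∨ u) ⊕ s)) = False ⊕ True = True
¬(u ⊕ (s ↔ (r ∧ s))) → (r ⊕ (u ⊕ ((s ∨ u) ⊕ s))) = False → True = True
u → r = True → False = False
(¬(u ⊕ (s ↔ (r ∧ s))) → (r ⊕ (u ⊕ ((s ∨ u) ⊕ s)))) ↔ (u → r) = True ↔ False = False
(u ∧ p) ∧ ((¬(u ⊕ (s ↔ (r ∧ s))) → (r ⊕ (u ⊕ ((s ∨ u) ⊕ s)))) ↔ (u → r)) = False ∧ False = False
((r ↔ p) → u) ⊕ ((u ∧ p) ∧ ((¬(u ⊕ (s ↔ (r ∧ s))) → (r ⊕ (u ⊕ ((s ∨ u) ⊕ s)))) ↔ (u → r))) = True ⊕ False = True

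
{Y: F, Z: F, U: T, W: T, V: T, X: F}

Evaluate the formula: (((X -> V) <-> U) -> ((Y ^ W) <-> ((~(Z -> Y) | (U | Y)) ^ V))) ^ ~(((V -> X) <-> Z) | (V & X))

F

Substituting Y=F, Z=F, U=T, W=T, V=T, X=F:
X -> V = F -> T = T
(X -> V) <-> U = T <-> T = T
Y ^ W = F ^ T = T
Z -> Y = F -> F = T
~(Z -> Y) = ~T = F
U | Y = T | F = T
~(Z -> Y) | (U | Y) = F | T = T
(~(Z -> Y) | (U | Y)) ^ V = T ^ T = F
(Y ^ W) <-> ((~(Z -> Y) | (U | Y)) ^ V) = T <-> F = F
((X -> V) <-> U) -> ((Y ^ W) <-> ((~(Z -> Y) | (U | Y)) ^ V)) = T -> F = F
V -> X = T -> F = F
(V -> X) <-> Z = F <-> F = T
V & X = T & F = F
((V -> X) <-> Z) | (V & X) = T | F = T
~(((V -> X) <-> Z) | (V & X)) = ~T = F
(((X -> V) <-> U) -> ((Y ^ W) <-> ((~(Z -> Y) | (U | Y)) ^ V))) ^ ~(((V -> X) <-> Z) | (V & X)) = F ^ F = F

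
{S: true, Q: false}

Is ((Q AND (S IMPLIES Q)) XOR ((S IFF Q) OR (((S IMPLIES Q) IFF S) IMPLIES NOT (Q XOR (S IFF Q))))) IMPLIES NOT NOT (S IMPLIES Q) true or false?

S IMPLIES Q = true IMPLIES false = false
Q AND (S IMPLIES Q) = false AND false = false
S IFF Q = true IFF false = false
S IMPLIES Q = true IMPLIES false = false
(S IMPLIES Q) IFF S = false IFF true = false
S IFF Q = true IFF false = false
Q XOR (S IFF Q) = false XOR false = false
NOT (Q XOR (S IFF Q)) = NOT false = true
((S IMPLIES Q) IFF S) IMPLIES NOT (Q XOR (S IFF Q)) = false IMPLIES true = true
(S IFF Q) OR (((S IMPLIES Q) IFF S) IMPLIES NOT (Q XOR (S IFF Q))) = false OR true = true
(Q AND (S IMPLIES Q)) XOR ((S IFF Q) OR (((S IMPLIES Q) IFF S) IMPLIES NOT (Q XOR (S IFF Q)))) = false XOR true = true
S IMPLIES Q = true IMPLIES false = false
NOT (S IMPLIES Q) = NOT false = true
NOT NOT (S IMPLIES Q) = NOT true = false
((Q AND (S IMPLIES Q)) XOR ((S IFF Q) OR (((S IMPLIES Q) IFF S) IMPLIES NOT (Q XOR (S IFF Q))))) IMPLIES NOT NOT (S IMPLIES Q) = true IMPLIES false = false

false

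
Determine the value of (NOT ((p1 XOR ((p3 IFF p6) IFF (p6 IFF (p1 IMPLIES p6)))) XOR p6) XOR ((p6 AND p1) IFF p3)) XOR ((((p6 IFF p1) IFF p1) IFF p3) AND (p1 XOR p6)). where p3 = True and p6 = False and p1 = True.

Substituting p3=True, p6=False, p1=True:
p3 IFF p6 = True IFF False = False
p1 IMPLIES p6 = True IMPLIES False = False
p6 IFF (p1 IMPLIES p6) = False IFF False = True
(p3 IFF p6) IFF (p6 IFF (p1 IMPLIES p6)) = False IFF True = False
p1 XOR ((p3 IFF p6) IFF (p6 IFF (p1 IMPLIES p6))) = True XOR False = True
(p1 XOR ((p3 IFF p6) IFF (p6 IFF (p1 IMPLIES p6)))) XOR p6 = True XOR False = True
NOT ((p1 XOR ((p3 IFF p6) IFF (p6 IFF (p1 IMPLIES p6)))) XOR p6) = NOT True = False
p6 AND p1 = False AND True = False
(p6 AND p1) IFF p3 = False IFF True = False
NOT ((p1 XOR ((p3 IFF p6) IFF (p6 IFF (p1 IMPLIES p6)))) XOR p6) XOR ((p6 AND p1) IFF p3) = False XOR False = False
p6 IFF p1 = False IFF True = False
(p6 IFF p1) IFF p1 = False IFF True = False
((p6 IFF p1) IFF p1) IFF p3 = False IFF True = False
p1 XOR p6 = True XOR False = True
(((p6 IFF p1) IFF p1) IFF p3) AND (p1 XOR p6) = False AND True = False
(NOT ((p1 XOR ((p3 IFF p6) IFF (p6 IFF (p1 IMPLIES p6)))) XOR p6) XOR ((p6 AND p1) IFF p3)) XOR ((((p6 IFF p1) IFF p1) IFF p3) AND (p1 XOR p6)) = False XOR False = False

False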